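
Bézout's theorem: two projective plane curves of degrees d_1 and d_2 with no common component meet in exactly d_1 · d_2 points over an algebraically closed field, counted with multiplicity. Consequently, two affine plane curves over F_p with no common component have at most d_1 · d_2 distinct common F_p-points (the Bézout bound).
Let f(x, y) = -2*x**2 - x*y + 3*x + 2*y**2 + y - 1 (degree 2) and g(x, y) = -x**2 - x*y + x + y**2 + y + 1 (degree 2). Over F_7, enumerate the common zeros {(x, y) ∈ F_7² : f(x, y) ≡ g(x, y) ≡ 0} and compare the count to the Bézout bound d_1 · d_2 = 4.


Common zeros: {(0, 4)}; count = 1; Bézout bound = 4.

deg(f) = 2, deg(g) = 2, so Bézout bound = 4.
Scan x ∈ F_7. For each x, list the y ∈ F_7 with f(x, y) ≡ 0 and those with g(x, y) ≡ 0 (mod 7); the common zeros in that column are the intersection.
  x = 0: f ≡ 0 at y ∈ {4, 6}; g ≡ 0 at y ∈ {2, 4}; common: {4}.
  x = 1: f ≡ 0 at y ∈ {0}; g ≡ 0 at y ∈ ∅; common: ∅.
  x = 2: f ≡ 0 at y ∈ {5, 6}; g ≡ 0 at y ∈ ∅; common: ∅.
  x = 3: f ≡ 0 at y ∈ {4}; g ≡ 0 at y ∈ ∅; common: ∅.
  x = 4: f ≡ 0 at y ∈ {0, 5}; g ≡ 0 at y ∈ {4, 6}; common: ∅.
  x = 5: f ≡ 0 at y ∈ ∅; g ≡ 0 at y ∈ {5, 6}; common: ∅.
  x = 6: f ≡ 0 at y ∈ ∅; g ≡ 0 at y ∈ {2, 3}; common: ∅.
Collecting: common zeros = {(0, 4)}, so the count is 1.
Comparison with the Bézout bound: 1 ≤ 4 = deg(f)·deg(g), as expected for curves with no common component (the affine F_7-count falls short of the bound because intersections may lie at infinity, over extension fields, or carry multiplicity).


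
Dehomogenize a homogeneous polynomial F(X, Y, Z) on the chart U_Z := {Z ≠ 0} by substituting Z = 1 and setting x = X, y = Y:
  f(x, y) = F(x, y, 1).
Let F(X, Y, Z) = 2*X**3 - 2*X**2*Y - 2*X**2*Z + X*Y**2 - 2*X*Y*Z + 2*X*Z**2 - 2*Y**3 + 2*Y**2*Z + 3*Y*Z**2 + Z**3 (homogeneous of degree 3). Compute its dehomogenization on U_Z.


f(x, y) = 2*x**3 - 2*x**2*y - 2*x**2 + x*y**2 - 2*x*y + 2*x - 2*y**3 + 2*y**2 + 3*y + 1

On U_Z we set Z = 1. Each monomial c·X^i·Y^j·Z^k in F becomes c·x^i·y^j·1^k = c·x^i·y^j.
Substituting Z = 1: F(X, Y, 1) = 2*x**3 - 2*x**2*y - 2*x**2 + x*y**2 - 2*x*y + 2*x - 2*y**3 + 2*y**2 + 3*y + 1.
Note: deg(f) ≤ deg(F) = 3; strict inequality happens when F is divisible by Z (lost terms).


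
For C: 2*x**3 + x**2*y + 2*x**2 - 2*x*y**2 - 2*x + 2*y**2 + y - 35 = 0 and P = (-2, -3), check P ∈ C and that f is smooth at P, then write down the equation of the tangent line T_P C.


Tangent line at P: 8*x - 31*y - 77 = 0.

Step 1: f(-2, -3) = 0, so P lies on C.
Step 2: partial derivatives
  f_x(x, y) = 6*x**2 + 2*x*y + 4*x - 2*y**2 - 2, f_y(x, y) = x**2 - 4*x*y + 4*y + 1.
  f_x(P) = 8, f_y(P) = -31 (gradient nonzero, so P is smooth).
Step 3: tangent line at P: 8·(x − -2) + -31·(y − -3) = 0.
Expanding: 8*x - 31*y - 77 = 0.


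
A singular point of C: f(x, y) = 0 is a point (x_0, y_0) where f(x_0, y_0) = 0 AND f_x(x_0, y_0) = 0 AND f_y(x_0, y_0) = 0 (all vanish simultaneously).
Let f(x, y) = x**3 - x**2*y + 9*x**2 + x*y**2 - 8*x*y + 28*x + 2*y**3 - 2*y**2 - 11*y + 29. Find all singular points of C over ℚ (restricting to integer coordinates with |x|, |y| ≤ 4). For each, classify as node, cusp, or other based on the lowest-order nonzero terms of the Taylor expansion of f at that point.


Singular points: {(-3, 1)}; classification: node.

Compute partial derivatives:
  f_x = 3*x**2 - 2*x*y + 18*x + y**2 - 8*y + 28.
  f_y = -x**2 + 2*x*y - 8*x + 6*y**2 - 4*y - 11.
Scan x_0 ∈ {−4, ..., 4}. For each x_0, f_y(x_0, y) is a polynomial in y; find its integer roots y ∈ {−4, ..., 4}, then test f_x and f at those candidates.
  x = -4: f_y(-4, y) = 6*y**2 - 12*y + 5; no integer root y with |y| ≤ 4.
  x = -3: f_y(-3, y) = 6*y**2 - 10*y + 4; vanishes at y ∈ {1}. (-3, 1): f_x = 0, f = 0 — SINGULAR.
  x = -2: f_y(-2, y) = 6*y**2 - 8*y + 1; no integer root y with |y| ≤ 4.
  x = -1: f_y(-1, y) = 6*y**2 - 6*y - 4; no integer root y with |y| ≤ 4.
  x = 0: f_y(0, y) = 6*y**2 - 4*y - 11; no integer root y with |y| ≤ 4.
  x = 1: f_y(1, y) = 6*y**2 - 2*y - 20; vanishes at y ∈ {2}. (1, 2): f_x = 33 ≠ 0.
  x = 2: f_y(2, y) = 6*y**2 - 31; no integer root y with |y| ≤ 4.
  x = 3: f_y(3, y) = 6*y**2 + 2*y - 44; no integer root y with |y| ≤ 4.
  x = 4: f_y(4, y) = 6*y**2 + 4*y - 59; no integer root y with |y| ≤ 4.
Only singular point on the grid: (-3, 1).
Classify: substitute x = -3 + u, y = 1 + v and expand: f = u**3 - u**2*v - u**2 + u*v**2 + 2*v**3 + v**2.
No constant or linear terms (consistent with a singular point). Quadratic part: -u**2 + v**2. Cubic part: u**3 - u**2*v + u*v**2 + 2*v**3.
The quadratic part v**2 - u**2 = (v − u)(v + u) splits into two distinct linear factors, so there are two distinct tangent lines y − 1 = ±(x − -3) — this is a node (ordinary double point).
Classification: node.


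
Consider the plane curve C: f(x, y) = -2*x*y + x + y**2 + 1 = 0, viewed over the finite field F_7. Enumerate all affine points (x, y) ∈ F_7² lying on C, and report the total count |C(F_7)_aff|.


Affine F_7-points: {(2, 1), (2, 3), (4, 2), (4, 6), (6, 0), (6, 5)}; count = 6.

For each of the 49 pairs (x, y) ∈ F_7², evaluate f(x, y) mod 7. Record the zeros.
  x = 0: [0↦1, 1↦2, 2↦5, 3↦3, 4↦3, 5↦5, 6↦2]  zeros at y ∈ ∅
  x = 1: [0↦2, 1↦1, 2↦2, 3↦5, 4↦3, 5↦3, 6↦5]  zeros at y ∈ ∅
  x = 2: [0↦3, 1↦0, 2↦6, 3↦0, 4↦3, 5↦1, 6↦1]  zeros at y ∈ {1, 3}
  x = 3: [0↦4, 1↦6, 2↦3, 3↦2, 4↦3, 5↦6, 6↦4]  zeros at y ∈ ∅
  x = 4: [0↦5, 1↦5, 2↦0, 3↦4, 4↦3, 5↦4, 6↦0]  zeros at y ∈ {2, 6}
  x = 5: [0↦6, 1↦4, 2↦4, 3↦6, 4↦3, 5↦2, 6↦3]  zeros at y ∈ ∅
  x = 6: [0↦0, 1↦3, 2↦1, 3↦1, 4↦3, 5↦0, 6↦6]  zeros at y ∈ {0, 5}
Collecting zeros: affine points = {(2, 1), (2, 3), (4, 2), (4, 6), (6, 0), (6, 5)}.
Total count |C(F_7)_aff| = 6.


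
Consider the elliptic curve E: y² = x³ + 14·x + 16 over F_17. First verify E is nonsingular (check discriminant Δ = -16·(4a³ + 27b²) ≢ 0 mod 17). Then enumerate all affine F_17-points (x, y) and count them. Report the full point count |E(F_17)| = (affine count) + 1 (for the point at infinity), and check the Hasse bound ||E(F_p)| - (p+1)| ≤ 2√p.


Affine points = {(0, 4), (0, 13), (2, 1), (2, 16), (3, 0), (4, 0), (7, 7), (7, 10), (9, 2), (9, 15), (10, 0), (12, 5), (12, 12), (13, 7), (13, 10), (14, 7), (14, 10), (16, 1), (16, 16)}; affine count = 19; |E(F_17)| = 20.

Discriminant check: Δ ∝ 4a³ + 27b² = 4·14³ + 27·16² = 4·2744 + 27·256 ≡ 4 (mod 17). Nonzero ⇒ E is nonsingular.
For each x ∈ F_17, compute rhs = x³ + 14·x + 16 mod 17, then count y ∈ F_17 with y² ≡ rhs.
  x = 0: rhs = 16, matching y values: 4, 13 (2 points).
  x = 1: rhs = 14, matching y values: none (0 points).
  x = 2: rhs = 1, matching y values: 1, 16 (2 points).
  x = 3: rhs = 0, matching y values: 0 (1 points).
  x = 4: rhs = 0, matching y values: 0 (1 points).
  x = 5: rhs = 7, matching y values: none (0 points).
  x = 6: rhs = 10, matching y values: none (0 points).
  x = 7: rhs = 15, matching y values: 7, 10 (2 points).
  x = 8: rhs = 11, matching y values: none (0 points).
  x = 9: rhs = 4, matching y values: 2, 15 (2 points).
  x = 10: rhs = 0, matching y values: 0 (1 points).
  x = 11: rhs = 5, matching y values: none (0 points).
  x = 12: rhs = 8, matching y values: 5, 12 (2 points).
  x = 13: rhs = 15, matching y values: 7, 10 (2 points).
  x = 14: rhs = 15, matching y values: 7, 10 (2 points).
  x = 15: rhs = 14, matching y values: none (0 points).
  x = 16: rhs = 1, matching y values: 1, 16 (2 points).
Total affine count: 19.
Full point count |E(F_17)| = 19 + 1 = 20.
Hasse bound: |20 − (17+1)| = |2| = 2 ≤ 2√17 ≈ 8.2462 ✓.


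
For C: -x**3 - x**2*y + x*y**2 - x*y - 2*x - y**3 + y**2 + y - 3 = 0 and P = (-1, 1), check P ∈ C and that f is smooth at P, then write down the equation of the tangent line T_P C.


Tangent line at P: -3*x - 2*y - 1 = 0.

Step 1: f(-1, 1) = 0, so P lies on C.
Step 2: partial derivatives
  f_x(x, y) = -3*x**2 - 2*x*y + y**2 - y - 2, f_y(x, y) = -x**2 + 2*x*y - x - 3*y**2 + 2*y + 1.
  f_x(P) = -3, f_y(P) = -2 (gradient nonzero, so P is smooth).
Step 3: tangent line at P: -3·(x − -1) + -2·(y − 1) = 0.
Expanding: -3*x - 2*y - 1 = 0.


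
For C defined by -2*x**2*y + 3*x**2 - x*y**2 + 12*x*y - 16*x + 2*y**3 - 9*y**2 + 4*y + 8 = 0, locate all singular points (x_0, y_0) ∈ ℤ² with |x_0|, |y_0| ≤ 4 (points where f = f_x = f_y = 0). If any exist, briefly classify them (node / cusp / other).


Singular points: {(2, 2)}; classification: node.

Compute partial derivatives:
  f_x = -4*x*y + 6*x - y**2 + 12*y - 16.
  f_y = -2*x**2 - 2*x*y + 12*x + 6*y**2 - 18*y + 4.
Scan x_0 ∈ {−4, ..., 4}. For each x_0, f_y(x_0, y) is a polynomial in y; find its integer roots y ∈ {−4, ..., 4}, then test f_x and f at those candidates.
  x = -4: f_y(-4, y) = 6*y**2 - 10*y - 76; no integer root y with |y| ≤ 4.
  x = -3: f_y(-3, y) = 6*y**2 - 12*y - 50; no integer root y with |y| ≤ 4.
  x = -2: f_y(-2, y) = 6*y**2 - 14*y - 28; no integer root y with |y| ≤ 4.
  x = -1: f_y(-1, y) = 6*y**2 - 16*y - 10; no integer root y with |y| ≤ 4.
  x = 0: f_y(0, y) = 6*y**2 - 18*y + 4; no integer root y with |y| ≤ 4.
  x = 1: f_y(1, y) = 6*y**2 - 20*y + 14; vanishes at y ∈ {1}. (1, 1): f_x = -3 ≠ 0.
  x = 2: f_y(2, y) = 6*y**2 - 22*y + 20; vanishes at y ∈ {2}. (2, 2): f_x = 0, f = 0 — SINGULAR.
  x = 3: f_y(3, y) = 6*y**2 - 24*y + 22; no integer root y with |y| ≤ 4.
  x = 4: f_y(4, y) = 6*y**2 - 26*y + 20; vanishes at y ∈ {1}. (4, 1): f_x = 3 ≠ 0.
Only singular point on the grid: (2, 2).
Classify: substitute x = 2 + u, y = 2 + v and expand: f = -2*u**2*v - u**2 - u*v**2 + 2*v**3 + v**2.
No constant or linear terms (consistent with a singular point). Quadratic part: -u**2 + v**2. Cubic part: -2*u**2*v - u*v**2 + 2*v**3.
The quadratic part v**2 - u**2 = (v − u)(v + u) splits into two distinct linear factors, so there are two distinct tangent lines y − 2 = ±(x − 2) — this is a node (ordinary double point).
Classification: node.


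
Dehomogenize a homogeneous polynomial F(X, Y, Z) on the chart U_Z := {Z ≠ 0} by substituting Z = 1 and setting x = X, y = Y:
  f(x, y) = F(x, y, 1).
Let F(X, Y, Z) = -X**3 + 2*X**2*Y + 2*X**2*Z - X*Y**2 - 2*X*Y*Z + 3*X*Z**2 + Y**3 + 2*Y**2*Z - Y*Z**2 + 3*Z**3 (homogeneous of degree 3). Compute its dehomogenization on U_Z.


f(x, y) = -x**3 + 2*x**2*y + 2*x**2 - x*y**2 - 2*x*y + 3*x + y**3 + 2*y**2 - y + 3

On U_Z we set Z = 1. Each monomial c·X^i·Y^j·Z^k in F becomes c·x^i·y^j·1^k = c·x^i·y^j.
Substituting Z = 1: F(X, Y, 1) = -x**3 + 2*x**2*y + 2*x**2 - x*y**2 - 2*x*y + 3*x + y**3 + 2*y**2 - y + 3.
Note: deg(f) ≤ deg(F) = 3; strict inequality happens when F is divisible by Z (lost terms).


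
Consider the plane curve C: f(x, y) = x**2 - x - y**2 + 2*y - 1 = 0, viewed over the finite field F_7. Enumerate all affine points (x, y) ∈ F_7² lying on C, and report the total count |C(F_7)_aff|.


Affine F_7-points: {(0, 1), (1, 1), (2, 4), (2, 5), (6, 4), (6, 5)}; count = 6.

For each of the 49 pairs (x, y) ∈ F_7², evaluate f(x, y) mod 7. Record the zeros.
  x = 0: [0↦6, 1↦0, 2↦6, 3↦3, 4↦5, 5↦5, 6↦3]  zeros at y ∈ {1}
  x = 1: [0↦6, 1↦0, 2↦6, 3↦3, 4↦5, 5↦5, 6↦3]  zeros at y ∈ {1}
  x = 2: [0↦1, 1↦2, 2↦1, 3↦5, 4↦0, 5↦0, 6↦5]  zeros at y ∈ {4, 5}
  x = 3: [0↦5, 1↦6, 2↦5, 3↦2, 4↦4, 5↦4, 6↦2]  zeros at y ∈ ∅
  x = 4: [0↦4, 1↦5, 2↦4, 3↦1, 4↦3, 5↦3, 6↦1]  zeros at y ∈ ∅
  x = 5: [0↦5, 1↦6, 2↦5, 3↦2, 4↦4, 5↦4, 6↦2]  zeros at y ∈ ∅
  x = 6: [0↦1, 1↦2, 2↦1, 3↦5, 4↦0, 5↦0, 6↦5]  zeros at y ∈ {4, 5}
Collecting zeros: affine points = {(0, 1), (1, 1), (2, 4), (2, 5), (6, 4), (6, 5)}.
Total count |C(F_7)_aff| = 6.


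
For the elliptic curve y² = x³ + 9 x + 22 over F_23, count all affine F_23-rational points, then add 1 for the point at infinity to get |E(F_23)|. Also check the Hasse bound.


Affine points = {(1, 3), (1, 20), (2, 5), (2, 18), (5, 10), (5, 13), (6, 4), (6, 19), (8, 10), (8, 13), (9, 2), (9, 21), (10, 10), (10, 13), (11, 7), (11, 16), (12, 8), (12, 15), (13, 6), (13, 17), (15, 6), (15, 17), (18, 6), (18, 17), (22, 9), (22, 14)}; affine count = 26; |E(F_23)| = 27.

Discriminant check: Δ ∝ 4a³ + 27b² = 4·9³ + 27·22² = 4·729 + 27·484 ≡ 22 (mod 23). Nonzero ⇒ E is nonsingular.
For each x ∈ F_23, compute rhs = x³ + 9·x + 22 mod 23, then count y ∈ F_23 with y² ≡ rhs.
  x = 0: rhs = 22, matching y values: none (0 points).
  x = 1: rhs = 9, matching y values: 3, 20 (2 points).
  x = 2: rhs = 2, matching y values: 5, 18 (2 points).
  x = 3: rhs = 7, matching y values: none (0 points).
  x = 4: rhs = 7, matching y values: none (0 points).
  x = 5: rhs = 8, matching y values: 10, 13 (2 points).
  x = 6: rhs = 16, matching y values: 4, 19 (2 points).
  x = 7: rhs = 14, matching y values: none (0 points).
  x = 8: rhs = 8, matching y values: 10, 13 (2 points).
  x = 9: rhs = 4, matching y values: 2, 21 (2 points).
  x = 10: rhs = 8, matching y values: 10, 13 (2 points).
  x = 11: rhs = 3, matching y values: 7, 16 (2 points).
  x = 12: rhs = 18, matching y values: 8, 15 (2 points).
  x = 13: rhs = 13, matching y values: 6, 17 (2 points).
  x = 14: rhs = 17, matching y values: none (0 points).
  x = 15: rhs = 13, matching y values: 6, 17 (2 points).
  x = 16: rhs = 7, matching y values: none (0 points).
  x = 17: rhs = 5, matching y values: none (0 points).
  x = 18: rhs = 13, matching y values: 6, 17 (2 points).
  x = 19: rhs = 14, matching y values: none (0 points).
  x = 20: rhs = 14, matching y values: none (0 points).
  x = 21: rhs = 19, matching y values: none (0 points).
  x = 22: rhs = 12, matching y values: 9, 14 (2 points).
Total affine count: 26.
Full point count |E(F_23)| = 26 + 1 = 27.
Hasse bound: |27 − (23+1)| = |3| = 3 ≤ 2√23 ≈ 9.5917 ✓.


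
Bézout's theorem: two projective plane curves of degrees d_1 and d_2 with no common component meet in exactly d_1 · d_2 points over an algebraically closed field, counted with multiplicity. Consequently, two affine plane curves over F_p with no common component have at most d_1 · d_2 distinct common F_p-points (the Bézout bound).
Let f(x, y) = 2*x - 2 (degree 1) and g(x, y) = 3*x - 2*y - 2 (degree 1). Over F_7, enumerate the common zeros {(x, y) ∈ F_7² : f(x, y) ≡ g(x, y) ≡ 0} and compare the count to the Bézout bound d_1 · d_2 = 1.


Common zeros: {(1, 4)}; count = 1; Bézout bound = 1.

deg(f) = 1, deg(g) = 1, so Bézout bound = 1.
Scan x ∈ F_7. For each x, list the y ∈ F_7 with f(x, y) ≡ 0 and those with g(x, y) ≡ 0 (mod 7); the common zeros in that column are the intersection.
  x = 0: f ≡ 0 at y ∈ ∅; g ≡ 0 at y ∈ {6}; common: ∅.
  x = 1: f ≡ 0 at y ∈ {0, 1, 2, 3, 4, 5, 6}; g ≡ 0 at y ∈ {4}; common: {4}.
  x = 2: f ≡ 0 at y ∈ ∅; g ≡ 0 at y ∈ {2}; common: ∅.
  x = 3: f ≡ 0 at y ∈ ∅; g ≡ 0 at y ∈ {0}; common: ∅.
  x = 4: f ≡ 0 at y ∈ ∅; g ≡ 0 at y ∈ {5}; common: ∅.
  x = 5: f ≡ 0 at y ∈ ∅; g ≡ 0 at y ∈ {3}; common: ∅.
  x = 6: f ≡ 0 at y ∈ ∅; g ≡ 0 at y ∈ {1}; common: ∅.
Collecting: common zeros = {(1, 4)}, so the count is 1.
Comparison with the Bézout bound: 1 ≤ 1 = deg(f)·deg(g), as expected for curves with no common component (the bound is attained).


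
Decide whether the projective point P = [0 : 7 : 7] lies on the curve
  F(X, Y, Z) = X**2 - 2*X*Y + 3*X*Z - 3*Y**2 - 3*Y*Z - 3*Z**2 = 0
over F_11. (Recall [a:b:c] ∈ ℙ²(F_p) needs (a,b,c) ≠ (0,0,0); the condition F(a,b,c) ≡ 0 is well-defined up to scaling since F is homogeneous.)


F(0,7,7) ≡ 10 (mod 11); P is NOT on the curve.

Evaluate F(0, 7, 7) term-by-term (mod 11).
  X**2 ↦ 1·0·1·1 = 0
  -2*X*Y ↦ -2·0·7·1 = 0
  3*X*Z ↦ 3·0·1·7 = 0
  -3*Y**2 ↦ -3·1·49·1 = -147
  -3*Y*Z ↦ -3·1·7·7 = -147
  -3*Z**2 ↦ -3·1·1·49 = -147
Sum: F(0, 7, 7) = (0) + (0) + (0) + (-147) + (-147) + (-147) = -441.
Reducing mod 11: -441 ≡ 10 (mod 11).
Since F(a, b, c) ≡ 10 ≠ 0 (mod 11), P does NOT lie on the curve.


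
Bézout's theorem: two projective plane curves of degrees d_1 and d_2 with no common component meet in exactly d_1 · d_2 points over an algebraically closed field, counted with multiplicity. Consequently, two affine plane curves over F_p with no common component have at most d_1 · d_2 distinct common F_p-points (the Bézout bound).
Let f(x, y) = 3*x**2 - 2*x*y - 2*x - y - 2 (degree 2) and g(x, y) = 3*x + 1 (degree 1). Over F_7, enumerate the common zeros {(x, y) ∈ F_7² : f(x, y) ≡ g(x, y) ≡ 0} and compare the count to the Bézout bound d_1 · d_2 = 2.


Common zeros: {(2, 4)}; count = 1; Bézout bound = 2.

deg(f) = 2, deg(g) = 1, so Bézout bound = 2.
Scan x ∈ F_7. For each x, list the y ∈ F_7 with f(x, y) ≡ 0 and those with g(x, y) ≡ 0 (mod 7); the common zeros in that column are the intersection.
  x = 0: f ≡ 0 at y ∈ {5}; g ≡ 0 at y ∈ ∅; common: ∅.
  x = 1: f ≡ 0 at y ∈ {2}; g ≡ 0 at y ∈ ∅; common: ∅.
  x = 2: f ≡ 0 at y ∈ {4}; g ≡ 0 at y ∈ {0, 1, 2, 3, 4, 5, 6}; common: {4}.
  x = 3: f ≡ 0 at y ∈ ∅; g ≡ 0 at y ∈ ∅; common: ∅.
  x = 4: f ≡ 0 at y ∈ {5}; g ≡ 0 at y ∈ ∅; common: ∅.
  x = 5: f ≡ 0 at y ∈ {0}; g ≡ 0 at y ∈ ∅; common: ∅.
  x = 6: f ≡ 0 at y ∈ {4}; g ≡ 0 at y ∈ ∅; common: ∅.
Collecting: common zeros = {(2, 4)}, so the count is 1.
Comparison with the Bézout bound: 1 ≤ 2 = deg(f)·deg(g), as expected for curves with no common component (the affine F_7-count falls short of the bound because intersections may lie at infinity, over extension fields, or carry multiplicity).


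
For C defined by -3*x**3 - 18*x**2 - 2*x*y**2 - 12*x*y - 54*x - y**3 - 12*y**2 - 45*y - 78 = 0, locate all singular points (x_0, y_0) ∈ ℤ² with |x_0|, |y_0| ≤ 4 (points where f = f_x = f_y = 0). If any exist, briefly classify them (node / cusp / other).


Singular points: {(-2, -3)}; classification: cusp.

Compute partial derivatives:
  f_x = -9*x**2 - 36*x - 2*y**2 - 12*y - 54.
  f_y = -4*x*y - 12*x - 3*y**2 - 24*y - 45.
Scan x_0 ∈ {−4, ..., 4}. For each x_0, f_y(x_0, y) is a polynomial in y; find its integer roots y ∈ {−4, ..., 4}, then test f_x and f at those candidates.
  x = -4: f_y(-4, y) = -3*y**2 - 8*y + 3; vanishes at y ∈ {-3}. (-4, -3): f_x = -36 ≠ 0.
  x = -3: f_y(-3, y) = -3*y**2 - 12*y - 9; vanishes at y ∈ {-3, -1}. (-3, -3): f_x = -9 ≠ 0; (-3, -1): f_x = -17 ≠ 0.
  x = -2: f_y(-2, y) = -3*y**2 - 16*y - 21; vanishes at y ∈ {-3}. (-2, -3): f_x = 0, f = 0 — SINGULAR.
  x = -1: f_y(-1, y) = -3*y**2 - 20*y - 33; vanishes at y ∈ {-3}. (-1, -3): f_x = -9 ≠ 0.
  x = 0: f_y(0, y) = -3*y**2 - 24*y - 45; vanishes at y ∈ {-3}. (0, -3): f_x = -36 ≠ 0.
  x = 1: f_y(1, y) = -3*y**2 - 28*y - 57; vanishes at y ∈ {-3}. (1, -3): f_x = -81 ≠ 0.
  x = 2: f_y(2, y) = -3*y**2 - 32*y - 69; vanishes at y ∈ {-3}. (2, -3): f_x = -144 ≠ 0.
  x = 3: f_y(3, y) = -3*y**2 - 36*y - 81; vanishes at y ∈ {-3}. (3, -3): f_x = -225 ≠ 0.
  x = 4: f_y(4, y) = -3*y**2 - 40*y - 93; vanishes at y ∈ {-3}. (4, -3): f_x = -324 ≠ 0.
Only singular point on the grid: (-2, -3).
Classify: substitute x = -2 + u, y = -3 + v and expand: f = -3*u**3 - 2*u*v**2 - v**3 + v**2.
No constant or linear terms (consistent with a singular point). Quadratic part: v**2. Cubic part: -3*u**3 - 2*u*v**2 - v**3.
The quadratic part v**2 is a perfect square, so there is a single (double) tangent line v = 0, i.e. y = -3. Restricting the cubic part to that line (v = 0) leaves -3*u**3 ≠ 0, so f is not divisible by v and the branch is v² ≈ 3*u**3 to lowest order — this is a cusp.
Classification: cusp.


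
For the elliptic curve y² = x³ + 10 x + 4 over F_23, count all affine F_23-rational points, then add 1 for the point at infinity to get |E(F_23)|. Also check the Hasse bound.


Affine points = {(0, 2), (0, 21), (2, 3), (2, 20), (4, 4), (4, 19), (5, 8), (5, 15), (6, 2), (6, 21), (7, 7), (7, 16), (9, 8), (9, 15), (10, 0), (12, 9), (12, 14), (13, 10), (13, 13), (14, 6), (14, 17), (17, 2), (17, 21), (18, 6), (18, 17), (20, 4), (20, 19), (22, 4), (22, 19)}; affine count = 29; |E(F_23)| = 30.

Discriminant check: Δ ∝ 4a³ + 27b² = 4·10³ + 27·4² = 4·1000 + 27·16 ≡ 16 (mod 23). Nonzero ⇒ E is nonsingular.
For each x ∈ F_23, compute rhs = x³ + 10·x + 4 mod 23, then count y ∈ F_23 with y² ≡ rhs.
  x = 0: rhs = 4, matching y values: 2, 21 (2 points).
  x = 1: rhs = 15, matching y values: none (0 points).
  x = 2: rhs = 9, matching y values: 3, 20 (2 points).
  x = 3: rhs = 15, matching y values: none (0 points).
  x = 4: rhs = 16, matching y values: 4, 19 (2 points).
  x = 5: rhs = 18, matching y values: 8, 15 (2 points).
  x = 6: rhs = 4, matching y values: 2, 21 (2 points).
  x = 7: rhs = 3, matching y values: 7, 16 (2 points).
  x = 8: rhs = 21, matching y values: none (0 points).
  x = 9: rhs = 18, matching y values: 8, 15 (2 points).
  x = 10: rhs = 0, matching y values: 0 (1 points).
  x = 11: rhs = 19, matching y values: none (0 points).
  x = 12: rhs = 12, matching y values: 9, 14 (2 points).
  x = 13: rhs = 8, matching y values: 10, 13 (2 points).
  x = 14: rhs = 13, matching y values: 6, 17 (2 points).
  x = 15: rhs = 10, matching y values: none (0 points).
  x = 16: rhs = 5, matching y values: none (0 points).
  x = 17: rhs = 4, matching y values: 2, 21 (2 points).
  x = 18: rhs = 13, matching y values: 6, 17 (2 points).
  x = 19: rhs = 15, matching y values: none (0 points).
  x = 20: rhs = 16, matching y values: 4, 19 (2 points).
  x = 21: rhs = 22, matching y values: none (0 points).
  x = 22: rhs = 16, matching y values: 4, 19 (2 points).
Total affine count: 29.
Full point count |E(F_23)| = 29 + 1 = 30.
Hasse bound: |30 − (23+1)| = |6| = 6 ≤ 2√23 ≈ 9.5917 ✓.


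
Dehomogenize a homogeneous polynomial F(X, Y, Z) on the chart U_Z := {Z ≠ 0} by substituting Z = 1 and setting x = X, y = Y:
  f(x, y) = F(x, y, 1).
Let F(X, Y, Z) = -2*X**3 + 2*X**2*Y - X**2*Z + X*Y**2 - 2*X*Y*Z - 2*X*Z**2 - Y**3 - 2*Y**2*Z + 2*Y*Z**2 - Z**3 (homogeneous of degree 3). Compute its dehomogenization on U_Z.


f(x, y) = -2*x**3 + 2*x**2*y - x**2 + x*y**2 - 2*x*y - 2*x - y**3 - 2*y**2 + 2*y - 1

On U_Z we set Z = 1. Each monomial c·X^i·Y^j·Z^k in F becomes c·x^i·y^j·1^k = c·x^i·y^j.
Substituting Z = 1: F(X, Y, 1) = -2*x**3 + 2*x**2*y - x**2 + x*y**2 - 2*x*y - 2*x - y**3 - 2*y**2 + 2*y - 1.
Note: deg(f) ≤ deg(F) = 3; strict inequality happens when F is divisible by Z (lost terms).


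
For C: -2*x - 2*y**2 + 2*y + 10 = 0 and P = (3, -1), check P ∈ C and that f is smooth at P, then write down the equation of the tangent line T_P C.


Tangent line at P: -2*x + 6*y + 12 = 0.

Step 1: f(3, -1) = 0, so P lies on C.
Step 2: partial derivatives
  f_x(x, y) = -2, f_y(x, y) = 2 - 4*y.
  f_x(P) = -2, f_y(P) = 6 (gradient nonzero, so P is smooth).
Step 3: tangent line at P: -2·(x − 3) + 6·(y − -1) = 0.
Expanding: -2*x + 6*y + 12 = 0.


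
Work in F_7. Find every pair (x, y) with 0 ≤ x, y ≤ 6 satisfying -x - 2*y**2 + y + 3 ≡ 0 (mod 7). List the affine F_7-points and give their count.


Affine F_7-points: {(0, 5), (0, 6), (2, 1), (2, 3), (3, 0), (3, 4), (4, 2)}; count = 7.

For each of the 49 pairs (x, y) ∈ F_7², evaluate f(x, y) mod 7. Record the zeros.
  x = 0: [0↦3, 1↦2, 2↦4, 3↦2, 4↦3, 5↦0, 6↦0]  zeros at y ∈ {5, 6}
  x = 1: [0↦2, 1↦1, 2↦3, 3↦1, 4↦2, 5↦6, 6↦6]  zeros at y ∈ ∅
  x = 2: [0↦1, 1↦0, 2↦2, 3↦0, 4↦1, 5↦5, 6↦5]  zeros at y ∈ {1, 3}
  x = 3: [0↦0, 1↦6, 2↦1, 3↦6, 4↦0, 5↦4, 6↦4]  zeros at y ∈ {0, 4}
  x = 4: [0↦6, 1↦5, 2↦0, 3↦5, 4↦6, 5↦3, 6↦3]  zeros at y ∈ {2}
  x = 5: [0↦5, 1↦4, 2↦6, 3↦4, 4↦5, 5↦2, 6↦2]  zeros at y ∈ ∅
  x = 6: [0↦4, 1↦3, 2↦5, 3↦3, 4↦4, 5↦1, 6↦1]  zeros at y ∈ ∅
Collecting zeros: affine points = {(0, 5), (0, 6), (2, 1), (2, 3), (3, 0), (3, 4), (4, 2)}.
Total count |C(F_7)_aff| = 7.


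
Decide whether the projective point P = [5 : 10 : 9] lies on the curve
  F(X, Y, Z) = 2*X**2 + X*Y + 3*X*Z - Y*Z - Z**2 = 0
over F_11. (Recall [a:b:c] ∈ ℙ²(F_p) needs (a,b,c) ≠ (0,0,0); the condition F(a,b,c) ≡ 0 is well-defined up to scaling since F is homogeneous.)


F(5,10,9) ≡ 9 (mod 11); P is NOT on the curve.

Evaluate F(5, 10, 9) term-by-term (mod 11).
  2*X**2 ↦ 2·25·1·1 = 50
  X*Y ↦ 1·5·10·1 = 50
  3*X*Z ↦ 3·5·1·9 = 135
  -Y*Z ↦ -1·1·10·9 = -90
  -Z**2 ↦ -1·1·1·81 = -81
Sum: F(5, 10, 9) = (50) + (50) + (135) + (-90) + (-81) = 64.
Reducing mod 11: 64 ≡ 9 (mod 11).
Since F(a, b, c) ≡ 9 ≠ 0 (mod 11), P does NOT lie on the curve.


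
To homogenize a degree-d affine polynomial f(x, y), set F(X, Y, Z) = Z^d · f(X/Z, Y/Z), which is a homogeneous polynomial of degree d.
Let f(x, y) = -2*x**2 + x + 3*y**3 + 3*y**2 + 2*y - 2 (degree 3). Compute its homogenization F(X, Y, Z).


F(X, Y, Z) = -2*X**2*Z + X*Z**2 + 3*Y**3 + 3*Y**2*Z + 2*Y*Z**2 - 2*Z**3

deg(f) = 3.
Substitute x = X/Z, y = Y/Z into f, then multiply by Z^3.
  monomial -2·x^2·y^0 ↦ -2·X^2·Y^0·Z^1.
  monomial 1·x^1·y^0 ↦ 1·X^1·Y^0·Z^2.
  monomial 3·x^0·y^3 ↦ 3·X^0·Y^3·Z^0.
  monomial 3·x^0·y^2 ↦ 3·X^0·Y^2·Z^1.
  monomial 2·x^0·y^1 ↦ 2·X^0·Y^1·Z^2.
  monomial -2·x^0·y^0 ↦ -2·X^0·Y^0·Z^3.
Collecting: F(X, Y, Z) = -2*X**2*Z + X*Z**2 + 3*Y**3 + 3*Y**2*Z + 2*Y*Z**2 - 2*Z**3.


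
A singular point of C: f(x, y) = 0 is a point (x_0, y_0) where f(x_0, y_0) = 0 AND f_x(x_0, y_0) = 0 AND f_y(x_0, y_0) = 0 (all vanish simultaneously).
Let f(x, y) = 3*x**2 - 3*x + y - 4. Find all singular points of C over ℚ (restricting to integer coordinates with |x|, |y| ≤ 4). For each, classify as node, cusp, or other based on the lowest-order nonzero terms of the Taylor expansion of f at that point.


No singular points in the scanned grid; C is smooth there.

Compute partial derivatives:
  f_x = 6*x - 3.
  f_y = 1.
f_y = 1 is a nonzero constant, so f_y never vanishes: no point (x, y) can satisfy f = f_x = f_y = 0. In particular no (x, y) ∈ {−4, ..., 4}² is singular; the curve is smooth.


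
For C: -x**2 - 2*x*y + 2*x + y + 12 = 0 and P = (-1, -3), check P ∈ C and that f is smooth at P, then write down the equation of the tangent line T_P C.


Tangent line at P: 10*x + 3*y + 19 = 0.

Step 1: f(-1, -3) = 0, so P lies on C.
Step 2: partial derivatives
  f_x(x, y) = -2*x - 2*y + 2, f_y(x, y) = 1 - 2*x.
  f_x(P) = 10, f_y(P) = 3 (gradient nonzero, so P is smooth).
Step 3: tangent line at P: 10·(x − -1) + 3·(y − -3) = 0.
Expanding: 10*x + 3*y + 19 = 0.


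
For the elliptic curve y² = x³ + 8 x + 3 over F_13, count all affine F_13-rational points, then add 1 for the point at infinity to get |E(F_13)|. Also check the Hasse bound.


Affine points = {(0, 4), (0, 9), (1, 5), (1, 8), (2, 1), (2, 12), (5, 5), (5, 8), (7, 5), (7, 8), (10, 2), (10, 11)}; affine count = 12; |E(F_13)| = 13.

Discriminant check: Δ ∝ 4a³ + 27b² = 4·8³ + 27·3² = 4·512 + 27·9 ≡ 3 (mod 13). Nonzero ⇒ E is nonsingular.
For each x ∈ F_13, compute rhs = x³ + 8·x + 3 mod 13, then count y ∈ F_13 with y² ≡ rhs.
  x = 0: rhs = 3, matching y values: 4, 9 (2 points).
  x = 1: rhs = 12, matching y values: 5, 8 (2 points).
  x = 2: rhs = 1, matching y values: 1, 12 (2 points).
  x = 3: rhs = 2, matching y values: none (0 points).
  x = 4: rhs = 8, matching y values: none (0 points).
  x = 5: rhs = 12, matching y values: 5, 8 (2 points).
  x = 6: rhs = 7, matching y values: none (0 points).
  x = 7: rhs = 12, matching y values: 5, 8 (2 points).
  x = 8: rhs = 7, matching y values: none (0 points).
  x = 9: rhs = 11, matching y values: none (0 points).
  x = 10: rhs = 4, matching y values: 2, 11 (2 points).
  x = 11: rhs = 5, matching y values: none (0 points).
  x = 12: rhs = 7, matching y values: none (0 points).
Total affine count: 12.
Full point count |E(F_13)| = 12 + 1 = 13.
Hasse bound: |13 − (13+1)| = |-1| = 1 ≤ 2√13 ≈ 7.2111 ✓.


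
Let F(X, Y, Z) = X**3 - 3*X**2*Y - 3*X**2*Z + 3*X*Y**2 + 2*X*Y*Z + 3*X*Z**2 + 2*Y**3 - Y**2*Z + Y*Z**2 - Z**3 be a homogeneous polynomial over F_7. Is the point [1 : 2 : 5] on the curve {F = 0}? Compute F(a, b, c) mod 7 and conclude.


F(1,2,5) ≡ 1 (mod 7); P is NOT on the curve.

Evaluate F(1, 2, 5) term-by-term (mod 7).
  X**3 ↦ 1·1·1·1 = 1
  -3*X**2*Y ↦ -3·1·2·1 = -6
  -3*X**2*Z ↦ -3·1·1·5 = -15
  3*X*Y**2 ↦ 3·1·4·1 = 12
  2*X*Y*Z ↦ 2·1·2·5 = 20
  3*X*Z**2 ↦ 3·1·1·25 = 75
  2*Y**3 ↦ 2·1·8·1 = 16
  -Y**2*Z ↦ -1·1·4·5 = -20
  Y*Z**2 ↦ 1·1·2·25 = 50
  -Z**3 ↦ -1·1·1·125 = -125
Sum: F(1, 2, 5) = (1) + (-6) + (-15) + (12) + (20) + (75) + (16) + (-20) + (50) + (-125) = 8.
Reducing mod 7: 8 ≡ 1 (mod 7).
Since F(a, b, c) ≡ 1 ≠ 0 (mod 7), P does NOT lie on the curve.


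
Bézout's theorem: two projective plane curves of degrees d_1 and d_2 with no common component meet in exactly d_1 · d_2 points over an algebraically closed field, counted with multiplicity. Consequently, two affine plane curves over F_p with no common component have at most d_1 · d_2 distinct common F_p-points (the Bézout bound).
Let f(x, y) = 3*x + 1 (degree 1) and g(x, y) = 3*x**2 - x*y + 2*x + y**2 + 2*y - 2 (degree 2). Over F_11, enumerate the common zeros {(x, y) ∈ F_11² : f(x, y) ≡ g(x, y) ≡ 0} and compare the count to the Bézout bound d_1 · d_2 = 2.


Common zeros: {(7, 6), (7, 10)}; count = 2; Bézout bound = 2.

deg(f) = 1, deg(g) = 2, so Bézout bound = 2.
Scan x ∈ F_11. For each x, list the y ∈ F_11 with f(x, y) ≡ 0 and those with g(x, y) ≡ 0 (mod 11); the common zeros in that column are the intersection.
  x = 0: f ≡ 0 at y ∈ ∅; g ≡ 0 at y ∈ {4, 5}; common: ∅.
  x = 1: f ≡ 0 at y ∈ ∅; g ≡ 0 at y ∈ {5}; common: ∅.
  x = 2: f ≡ 0 at y ∈ ∅; g ≡ 0 at y ∈ ∅; common: ∅.
  x = 3: f ≡ 0 at y ∈ ∅; g ≡ 0 at y ∈ {2, 10}; common: ∅.
  x = 4: f ≡ 0 at y ∈ ∅; g ≡ 0 at y ∈ ∅; common: ∅.
  x = 5: f ≡ 0 at y ∈ ∅; g ≡ 0 at y ∈ ∅; common: ∅.
  x = 6: f ≡ 0 at y ∈ ∅; g ≡ 0 at y ∈ ∅; common: ∅.
  x = 7: f ≡ 0 at y ∈ {0, 1, 2, 3, 4, 5, 6, 7, 8, 9, 10}; g ≡ 0 at y ∈ {6, 10}; common: {6, 10}.
  x = 8: f ≡ 0 at y ∈ ∅; g ≡ 0 at y ∈ {2, 4}; common: ∅.
  x = 9: f ≡ 0 at y ∈ ∅; g ≡ 0 at y ∈ {1, 6}; common: ∅.
  x = 10: f ≡ 0 at y ∈ ∅; g ≡ 0 at y ∈ ∅; common: ∅.
Collecting: common zeros = {(7, 6), (7, 10)}, so the count is 2.
Comparison with the Bézout bound: 2 ≤ 2 = deg(f)·deg(g), as expected for curves with no common component (the bound is attained).


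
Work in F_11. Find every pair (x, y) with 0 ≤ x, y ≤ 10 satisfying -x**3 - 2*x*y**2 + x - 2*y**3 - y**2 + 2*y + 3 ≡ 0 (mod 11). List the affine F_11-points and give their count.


Affine F_11-points: {(0, 9), (1, 1), (1, 4), (1, 10), (2, 8), (2, 9), (3, 3), (3, 4), (3, 6), (4, 1), (4, 10), (5, 3), (6, 1), (6, 10), (7, 4), (8, 5), (9, 9)}; count = 17.

For each of the 121 pairs (x, y) ∈ F_11², evaluate f(x, y) mod 11. Record the zeros.
  x = 0: [0↦3, 1↦2, 2↦9, 3↦1, 4↦10, 5↦2, 6↦9, 7↦8, 8↦9, 9↦0, 10↦2]  zeros at y ∈ {9}
  x = 1: [0↦3, 1↦0, 2↦1, 3↦5, 4↦0, 5↦7, 6↦3, 7↦9, 8↦2, 9↦3, 10↦0]  zeros at y ∈ {1, 4, 10}
  x = 2: [0↦8, 1↦3, 2↦9, 3↦3, 4↦6, 5↦6, 6↦2, 7↦4, 8↦0, 9↦0, 10↦3]  zeros at y ∈ {8, 9}
  x = 3: [0↦1, 1↦5, 2↦5, 3↦0, 4↦0, 5↦4, 6↦0, 7↦9, 8↦8, 9↦7, 10↦5]  zeros at y ∈ {3, 4, 6}
  x = 4: [0↦9, 1↦0, 2↦5, 3↦1, 4↦9, 5↦6, 6↦2, 7↦7, 8↦9, 9↦7, 10↦0]  zeros at y ∈ {1, 10}
  x = 5: [0↦4, 1↦4, 2↦3, 3↦0, 4↦5, 5↦6, 6↦2, 7↦3, 8↦8, 9↦5, 10↦4]  zeros at y ∈ {3}
  x = 6: [0↦2, 1↦0, 2↦4, 3↦2, 4↦4, 5↦9, 6↦5, 7↦2, 8↦10, 9↦6, 10↦0]  zeros at y ∈ {1, 10}
  x = 7: [0↦8, 1↦4, 2↦2, 3↦1, 4↦0, 5↦9, 6↦5, 7↦9, 8↦9, 9↦4, 10↦4]  zeros at y ∈ {4}
  x = 8: [0↦5, 1↦10, 2↦2, 3↦2, 4↦9, 5↦0, 6↦7, 7↦7, 8↦10, 9↦4, 10↦10]  zeros at y ∈ {5}
  x = 9: [0↦9, 1↦1, 2↦9, 3↦10, 4↦3, 5↦9, 6↦5, 7↦1, 8↦7, 9↦0, 10↦1]  zeros at y ∈ {9}
  x = 10: [0↦3, 1↦4, 2↦6, 3↦8, 4↦9, 5↦8, 6↦4, 7↦7, 8↦5, 9↦8, 10↦4]  zeros at y ∈ ∅
Collecting zeros: affine points = {(0, 9), (1, 1), (1, 4), (1, 10), (2, 8), (2, 9), (3, 3), (3, 4), (3, 6), (4, 1), (4, 10), (5, 3), (6, 1), (6, 10), (7, 4), (8, 5), (9, 9)}.
Total count |C(F_11)_aff| = 17.


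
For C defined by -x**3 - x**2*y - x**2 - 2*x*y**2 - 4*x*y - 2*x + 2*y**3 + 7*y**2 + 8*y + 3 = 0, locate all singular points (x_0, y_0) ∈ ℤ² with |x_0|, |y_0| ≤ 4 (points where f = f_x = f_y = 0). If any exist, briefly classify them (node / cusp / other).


Singular points: {(0, -1)}; classification: cusp.

Compute partial derivatives:
  f_x = -3*x**2 - 2*x*y - 2*x - 2*y**2 - 4*y - 2.
  f_y = -x**2 - 4*x*y - 4*x + 6*y**2 + 14*y + 8.
Scan x_0 ∈ {−4, ..., 4}. For each x_0, f_y(x_0, y) is a polynomial in y; find its integer roots y ∈ {−4, ..., 4}, then test f_x and f at those candidates.
  x = -4: f_y(-4, y) = 6*y**2 + 30*y + 8; no integer root y with |y| ≤ 4.
  x = -3: f_y(-3, y) = 6*y**2 + 26*y + 11; no integer root y with |y| ≤ 4.
  x = -2: f_y(-2, y) = 6*y**2 + 22*y + 12; vanishes at y ∈ {-3}. (-2, -3): f_x = -28 ≠ 0.
  x = -1: f_y(-1, y) = 6*y**2 + 18*y + 11; no integer root y with |y| ≤ 4.
  x = 0: f_y(0, y) = 6*y**2 + 14*y + 8; vanishes at y ∈ {-1}. (0, -1): f_x = 0, f = 0 — SINGULAR.
  x = 1: f_y(1, y) = 6*y**2 + 10*y + 3; no integer root y with |y| ≤ 4.
  x = 2: f_y(2, y) = 6*y**2 + 6*y - 4; no integer root y with |y| ≤ 4.
  x = 3: f_y(3, y) = 6*y**2 + 2*y - 13; no integer root y with |y| ≤ 4.
  x = 4: f_y(4, y) = 6*y**2 - 2*y - 24; no integer root y with |y| ≤ 4.
Only singular point on the grid: (0, -1).
Classify: substitute x = 0 + u, y = -1 + v and expand: f = -u**3 - u**2*v - 2*u*v**2 + 2*v**3 + v**2.
No constant or linear terms (consistent with a singular point). Quadratic part: v**2. Cubic part: -u**3 - u**2*v - 2*u*v**2 + 2*v**3.
The quadratic part v**2 is a perfect square, so there is a single (double) tangent line v = 0, i.e. y = -1. Restricting the cubic part to that line (v = 0) leaves -u**3 ≠ 0, so f is not divisible by v and the branch is v² ≈ u**3 to lowest order — this is a cusp.
Classification: cusp.


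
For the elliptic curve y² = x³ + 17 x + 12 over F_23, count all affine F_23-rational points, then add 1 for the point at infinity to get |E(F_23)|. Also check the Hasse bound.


Affine points = {(0, 9), (0, 14), (2, 10), (2, 13), (4, 11), (4, 12), (6, 10), (6, 13), (8, 4), (8, 19), (10, 3), (10, 20), (11, 9), (11, 14), (12, 9), (12, 14), (14, 2), (14, 21), (15, 10), (15, 13), (17, 4), (17, 19), (18, 3), (18, 20), (19, 8), (19, 15), (20, 7), (20, 16), (21, 4), (21, 19)}; affine count = 30; |E(F_23)| = 31.

Discriminant check: Δ ∝ 4a³ + 27b² = 4·17³ + 27·12² = 4·4913 + 27·144 ≡ 11 (mod 23). Nonzero ⇒ E is nonsingular.
For each x ∈ F_23, compute rhs = x³ + 17·x + 12 mod 23, then count y ∈ F_23 with y² ≡ rhs.
  x = 0: rhs = 12, matching y values: 9, 14 (2 points).
  x = 1: rhs = 7, matching y values: none (0 points).
  x = 2: rhs = 8, matching y values: 10, 13 (2 points).
  x = 3: rhs = 21, matching y values: none (0 points).
  x = 4: rhs = 6, matching y values: 11, 12 (2 points).
  x = 5: rhs = 15, matching y values: none (0 points).
  x = 6: rhs = 8, matching y values: 10, 13 (2 points).
  x = 7: rhs = 14, matching y values: none (0 points).
  x = 8: rhs = 16, matching y values: 4, 19 (2 points).
  x = 9: rhs = 20, matching y values: none (0 points).
  x = 10: rhs = 9, matching y values: 3, 20 (2 points).
  x = 11: rhs = 12, matching y values: 9, 14 (2 points).
  x = 12: rhs = 12, matching y values: 9, 14 (2 points).
  x = 13: rhs = 15, matching y values: none (0 points).
  x = 14: rhs = 4, matching y values: 2, 21 (2 points).
  x = 15: rhs = 8, matching y values: 10, 13 (2 points).
  x = 16: rhs = 10, matching y values: none (0 points).
  x = 17: rhs = 16, matching y values: 4, 19 (2 points).
  x = 18: rhs = 9, matching y values: 3, 20 (2 points).
  x = 19: rhs = 18, matching y values: 8, 15 (2 points).
  x = 20: rhs = 3, matching y values: 7, 16 (2 points).
  x = 21: rhs = 16, matching y values: 4, 19 (2 points).
  x = 22: rhs = 17, matching y values: none (0 points).
Total affine count: 30.
Full point count |E(F_23)| = 30 + 1 = 31.
Hasse bound: |31 − (23+1)| = |7| = 7 ≤ 2√23 ≈ 9.5917 ✓.


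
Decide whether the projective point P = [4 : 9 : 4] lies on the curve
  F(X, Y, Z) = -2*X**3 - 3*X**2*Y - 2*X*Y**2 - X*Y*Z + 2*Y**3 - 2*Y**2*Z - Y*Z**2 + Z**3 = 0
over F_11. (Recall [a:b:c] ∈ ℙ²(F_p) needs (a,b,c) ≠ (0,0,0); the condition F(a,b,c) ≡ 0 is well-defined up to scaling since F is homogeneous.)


F(4,9,4) ≡ 5 (mod 11); P is NOT on the curve.

Evaluate F(4, 9, 4) term-by-term (mod 11).
  -2*X**3 ↦ -2·64·1·1 = -128
  -3*X**2*Y ↦ -3·16·9·1 = -432
  -2*X*Y**2 ↦ -2·4·81·1 = -648
  -X*Y*Z ↦ -1·4·9·4 = -144
  2*Y**3 ↦ 2·1·729·1 = 1458
  -2*Y**2*Z ↦ -2·1·81·4 = -648
  -Y*Z**2 ↦ -1·1·9·16 = -144
  Z**3 ↦ 1·1·1·64 = 64
Sum: F(4, 9, 4) = (-128) + (-432) + (-648) + (-144) + (1458) + (-648) + (-144) + (64) = -622.
Reducing mod 11: -622 ≡ 5 (mod 11).
Since F(a, b, c) ≡ 5 ≠ 0 (mod 11), P does NOT lie on the curve.


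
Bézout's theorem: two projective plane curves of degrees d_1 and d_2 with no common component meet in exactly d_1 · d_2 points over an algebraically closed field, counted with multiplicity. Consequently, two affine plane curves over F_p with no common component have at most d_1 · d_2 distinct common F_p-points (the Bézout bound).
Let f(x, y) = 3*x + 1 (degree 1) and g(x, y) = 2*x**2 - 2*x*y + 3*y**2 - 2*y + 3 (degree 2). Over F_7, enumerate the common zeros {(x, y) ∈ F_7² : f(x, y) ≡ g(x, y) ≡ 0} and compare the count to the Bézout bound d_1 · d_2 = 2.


Common zeros: {(2, 4), (2, 5)}; count = 2; Bézout bound = 2.

deg(f) = 1, deg(g) = 2, so Bézout bound = 2.
Scan x ∈ F_7. For each x, list the y ∈ F_7 with f(x, y) ≡ 0 and those with g(x, y) ≡ 0 (mod 7); the common zeros in that column are the intersection.
  x = 0: f ≡ 0 at y ∈ ∅; g ≡ 0 at y ∈ ∅; common: ∅.
  x = 1: f ≡ 0 at y ∈ ∅; g ≡ 0 at y ∈ ∅; common: ∅.
  x = 2: f ≡ 0 at y ∈ {0, 1, 2, 3, 4, 5, 6}; g ≡ 0 at y ∈ {4, 5}; common: {4, 5}.
  x = 3: f ≡ 0 at y ∈ ∅; g ≡ 0 at y ∈ {0, 5}; common: ∅.
  x = 4: f ≡ 0 at y ∈ ∅; g ≡ 0 at y ∈ {0, 1}; common: ∅.
  x = 5: f ≡ 0 at y ∈ ∅; g ≡ 0 at y ∈ ∅; common: ∅.
  x = 6: f ≡ 0 at y ∈ ∅; g ≡ 0 at y ∈ ∅; common: ∅.
Collecting: common zeros = {(2, 4), (2, 5)}, so the count is 2.
Comparison with the Bézout bound: 2 ≤ 2 = deg(f)·deg(g), as expected for curves with no common component (the bound is attained).


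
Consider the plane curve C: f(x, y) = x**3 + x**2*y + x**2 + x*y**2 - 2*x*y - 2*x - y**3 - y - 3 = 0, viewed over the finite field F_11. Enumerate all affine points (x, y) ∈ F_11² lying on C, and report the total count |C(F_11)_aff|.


Affine F_11-points: {(0, 3), (1, 2), (3, 3), (4, 3), (5, 4), (7, 8), (8, 7), (9, 5), (9, 10), (10, 8)}; count = 10.

For each of the 121 pairs (x, y) ∈ F_11², evaluate f(x, y) mod 11. Record the zeros.
  x = 0: [0↦8, 1↦6, 2↦9, 3↦0, 4↦6, 5↦10, 6↦6, 7↦10, 8↦5, 9↦7, 10↦10]  zeros at y ∈ {3}
  x = 1: [0↦8, 1↦6, 2↦0, 3↦6, 4↦7, 5↦8, 6↦3, 7↦8, 8↦6, 9↦2, 10↦1]  zeros at y ∈ {2}
  x = 2: [0↦5, 1↦5, 2↦3, 3↦4, 4↦2, 5↦2, 6↦9, 7↦6, 8↦9, 9↦1, 10↦9]  zeros at y ∈ ∅
  x = 3: [0↦5, 1↦9, 2↦2, 3↦0, 4↦8, 5↦9, 6↦8, 7↦10, 8↦9, 9↦10, 10↦7]  zeros at y ∈ {3}
  x = 4: [0↦3, 1↦2, 2↦3, 3↦0, 4↦9, 5↦2, 6↦6, 7↦4, 8↦1, 9↦2, 10↦1]  zeros at y ∈ {3}
  x = 5: [0↦5, 1↦1, 2↦1, 3↦10, 4↦0, 5↦9, 6↦9, 7↦5, 8↦2, 9↦5, 10↦8]  zeros at y ∈ {4}
  x = 6: [0↦6, 1↦1, 2↦2, 3↦3, 4↦9, 5↦3, 6↦1, 7↦8, 8↦7, 9↦3, 10↦1]  zeros at y ∈ ∅
  x = 7: [0↦1, 1↦8, 2↦1, 3↦7, 4↦9, 5↦1, 6↦10, 7↦8, 8↦0, 9↦2, 10↦8]  zeros at y ∈ {8}
  x = 8: [0↦7, 1↦6, 2↦4, 3↦6, 4↦6, 5↦9, 6↦9, 7↦0, 8↦9, 9↦8, 10↦2]  zeros at y ∈ {7}
  x = 9: [0↦8, 1↦1, 2↦6, 3↦6, 4↦6, 5↦0, 6↦4, 7↦1, 8↦7, 9↦5, 10↦0]  zeros at y ∈ {5, 10}
  x = 10: [0↦10, 1↦10, 2↦2, 3↦2, 4↦4, 5↦2, 6↦1, 7↦6, 8↦0, 9↦10, 10↦8]  zeros at y ∈ {8}
Collecting zeros: affine points = {(0, 3), (1, 2), (3, 3), (4, 3), (5, 4), (7, 8), (8, 7), (9, 5), (9, 10), (10, 8)}.
Total count |C(F_11)_aff| = 10.
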